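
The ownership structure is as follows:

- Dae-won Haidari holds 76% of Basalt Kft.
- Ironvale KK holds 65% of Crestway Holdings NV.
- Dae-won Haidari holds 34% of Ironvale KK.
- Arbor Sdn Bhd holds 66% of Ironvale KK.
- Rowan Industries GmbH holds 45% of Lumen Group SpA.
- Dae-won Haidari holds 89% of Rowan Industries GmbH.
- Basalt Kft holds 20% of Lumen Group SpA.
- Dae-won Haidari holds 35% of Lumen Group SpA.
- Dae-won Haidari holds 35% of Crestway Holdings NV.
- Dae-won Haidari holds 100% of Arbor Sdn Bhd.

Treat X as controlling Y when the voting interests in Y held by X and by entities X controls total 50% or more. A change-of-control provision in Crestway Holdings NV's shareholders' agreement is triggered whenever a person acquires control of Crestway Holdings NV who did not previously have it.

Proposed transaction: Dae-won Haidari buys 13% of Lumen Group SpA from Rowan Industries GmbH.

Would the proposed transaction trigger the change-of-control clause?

The purchase adds only to Dae-won's holdings (Rowan's stake shrinks), so Dae-won is the only person who could newly come to control Crestway.
Dae-won holds 100% of Arbor, so Dae-won controls Arbor.
Arbor and Dae-won together hold 66% + 34% = 100% of Ironvale, so Dae-won controls Ironvale.
Ironvale and Dae-won together hold 65% + 35% = 100% of Crestway, so Dae-won controls Crestway.
So Dae-won already controls Crestway before the transaction.
After the purchase, Dae-won's direct stake in Lumen rises to 35% + 13% = 48%, and Rowan's stake falls to 32%.
Dae-won controlled Crestway already, so this is not a new person acquiring control; every other person's position is unchanged or reduced.
No new person acquires control, so the clause is not triggered.

No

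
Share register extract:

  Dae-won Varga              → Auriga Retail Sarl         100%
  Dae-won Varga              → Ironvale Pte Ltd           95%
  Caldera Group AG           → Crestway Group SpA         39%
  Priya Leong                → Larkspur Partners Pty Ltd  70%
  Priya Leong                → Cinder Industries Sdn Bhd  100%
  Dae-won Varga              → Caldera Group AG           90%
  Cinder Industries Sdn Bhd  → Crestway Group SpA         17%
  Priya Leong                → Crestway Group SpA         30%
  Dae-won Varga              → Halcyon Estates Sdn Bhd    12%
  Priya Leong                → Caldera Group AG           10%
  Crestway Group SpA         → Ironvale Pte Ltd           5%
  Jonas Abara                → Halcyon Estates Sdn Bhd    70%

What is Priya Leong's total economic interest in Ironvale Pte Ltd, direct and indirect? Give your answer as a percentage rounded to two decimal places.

2.55%

Priya reaches Ironvale along 3 paths.
Via Cinder → Crestway: 100% × 17% × 5% = 0.85%.
Via Crestway: 30% × 5% = 1.5%.
Via Caldera → Crestway: 10% × 39% × 5% = 0.195%.
Total: 0.85% + 1.5% + 0.195% = 2.545%.
Rounded: 2.55%.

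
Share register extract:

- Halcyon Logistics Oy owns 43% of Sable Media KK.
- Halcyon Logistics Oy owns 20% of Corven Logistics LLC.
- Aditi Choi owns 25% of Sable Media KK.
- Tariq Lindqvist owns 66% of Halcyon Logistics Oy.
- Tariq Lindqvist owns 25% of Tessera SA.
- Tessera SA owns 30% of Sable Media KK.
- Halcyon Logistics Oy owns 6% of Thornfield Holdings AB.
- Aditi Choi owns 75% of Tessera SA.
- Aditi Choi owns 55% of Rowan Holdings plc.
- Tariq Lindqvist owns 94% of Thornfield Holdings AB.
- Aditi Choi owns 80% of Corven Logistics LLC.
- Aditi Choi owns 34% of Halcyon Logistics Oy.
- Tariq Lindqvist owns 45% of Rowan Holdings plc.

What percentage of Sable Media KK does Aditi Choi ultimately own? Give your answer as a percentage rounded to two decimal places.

62.12%

Aditi reaches Sable along 3 paths.
Via Tessera: 75% × 30% = 22.5%.
Via Halcyon: 34% × 43% = 14.62%.
Direct stake: 25% = 25%.
Total: 22.5% + 14.62% + 25% = 62.12%.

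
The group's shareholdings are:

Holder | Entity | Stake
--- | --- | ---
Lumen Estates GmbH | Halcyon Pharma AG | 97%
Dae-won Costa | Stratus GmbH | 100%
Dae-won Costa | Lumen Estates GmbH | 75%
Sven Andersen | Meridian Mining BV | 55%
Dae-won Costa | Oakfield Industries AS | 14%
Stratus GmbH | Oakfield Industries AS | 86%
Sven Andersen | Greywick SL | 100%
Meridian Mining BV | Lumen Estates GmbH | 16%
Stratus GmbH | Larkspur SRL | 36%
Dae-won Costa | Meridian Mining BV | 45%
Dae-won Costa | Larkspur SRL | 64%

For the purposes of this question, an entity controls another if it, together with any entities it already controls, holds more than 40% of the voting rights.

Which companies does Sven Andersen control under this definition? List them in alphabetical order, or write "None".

Greywick SL, Meridian Mining BV

Sven holds 55% of Meridian, so Sven controls Meridian.
Sven holds 100% of Greywick, so Sven controls Greywick.
No other company's threshold is met.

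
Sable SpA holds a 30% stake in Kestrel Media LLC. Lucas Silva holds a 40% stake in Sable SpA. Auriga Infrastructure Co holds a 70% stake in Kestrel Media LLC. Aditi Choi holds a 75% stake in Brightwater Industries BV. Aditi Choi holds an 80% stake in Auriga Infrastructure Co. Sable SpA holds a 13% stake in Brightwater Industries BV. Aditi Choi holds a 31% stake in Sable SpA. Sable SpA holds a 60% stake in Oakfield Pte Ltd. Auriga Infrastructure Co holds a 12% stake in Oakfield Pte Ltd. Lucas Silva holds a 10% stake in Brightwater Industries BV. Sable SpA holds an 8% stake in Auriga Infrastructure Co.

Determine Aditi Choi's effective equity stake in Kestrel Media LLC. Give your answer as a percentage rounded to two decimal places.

67.04%

Aditi reaches Kestrel along 3 paths.
Via Sable: 31% × 30% = 9.3%.
Via Sable → Auriga: 31% × 8% × 70% = 1.736%.
Via Auriga: 80% × 70% = 56%.
Total: 9.3% + 1.736% + 56% = 67.036%.
Rounded: 67.04%.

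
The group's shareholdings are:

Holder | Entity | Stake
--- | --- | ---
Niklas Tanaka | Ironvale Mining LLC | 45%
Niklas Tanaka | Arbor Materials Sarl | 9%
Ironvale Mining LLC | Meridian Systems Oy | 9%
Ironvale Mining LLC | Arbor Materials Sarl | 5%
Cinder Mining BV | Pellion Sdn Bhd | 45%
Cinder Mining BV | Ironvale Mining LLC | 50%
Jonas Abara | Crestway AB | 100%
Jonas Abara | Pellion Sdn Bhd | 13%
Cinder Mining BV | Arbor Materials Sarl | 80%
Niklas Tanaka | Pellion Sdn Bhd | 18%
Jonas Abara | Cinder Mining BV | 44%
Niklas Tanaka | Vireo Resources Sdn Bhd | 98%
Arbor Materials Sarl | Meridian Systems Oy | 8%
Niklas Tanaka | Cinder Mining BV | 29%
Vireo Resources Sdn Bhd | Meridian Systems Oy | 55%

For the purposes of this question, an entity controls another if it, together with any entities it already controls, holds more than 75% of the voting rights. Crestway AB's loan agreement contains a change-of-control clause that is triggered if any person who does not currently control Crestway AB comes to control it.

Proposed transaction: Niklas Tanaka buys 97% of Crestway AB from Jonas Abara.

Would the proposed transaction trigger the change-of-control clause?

Yes

The purchase adds only to Niklas's holdings (Jonas's stake shrinks), so Niklas is the only person who could newly come to control Crestway.
Niklas holds 98% of Vireo, so Niklas controls Vireo.
Neither Niklas nor any entity Niklas controls holds any voting interest in Crestway.
So before the transaction, Niklas does not control Crestway.
After the purchase, Niklas holds 97% of Crestway directly, and Jonas's stake falls to 3%.
Niklas holds 97% of Crestway, so Niklas controls Crestway.
Niklas did not control Crestway before and does after, so the clause is triggered.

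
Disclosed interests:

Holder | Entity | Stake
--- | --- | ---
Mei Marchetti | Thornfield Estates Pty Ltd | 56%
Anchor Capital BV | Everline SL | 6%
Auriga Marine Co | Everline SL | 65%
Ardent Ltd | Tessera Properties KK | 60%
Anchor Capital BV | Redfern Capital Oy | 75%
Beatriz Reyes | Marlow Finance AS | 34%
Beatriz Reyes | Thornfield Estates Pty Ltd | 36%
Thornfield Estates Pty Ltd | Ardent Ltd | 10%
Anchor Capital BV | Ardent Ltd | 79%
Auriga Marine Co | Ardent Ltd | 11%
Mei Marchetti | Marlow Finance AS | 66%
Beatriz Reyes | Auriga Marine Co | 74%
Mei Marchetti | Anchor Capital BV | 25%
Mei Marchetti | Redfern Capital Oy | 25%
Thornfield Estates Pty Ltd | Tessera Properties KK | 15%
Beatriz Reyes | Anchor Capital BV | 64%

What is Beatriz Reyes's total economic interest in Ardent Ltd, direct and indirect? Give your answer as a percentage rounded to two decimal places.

Beatriz reaches Ardent along 3 paths.
Via Auriga: 74% × 11% = 8.14%.
Via Anchor: 64% × 79% = 50.56%.
Via Thornfield: 36% × 10% = 3.6%.
Total: 8.14% + 50.56% + 3.6% = 62.3%.
Rounded: 62.30%.

62.30%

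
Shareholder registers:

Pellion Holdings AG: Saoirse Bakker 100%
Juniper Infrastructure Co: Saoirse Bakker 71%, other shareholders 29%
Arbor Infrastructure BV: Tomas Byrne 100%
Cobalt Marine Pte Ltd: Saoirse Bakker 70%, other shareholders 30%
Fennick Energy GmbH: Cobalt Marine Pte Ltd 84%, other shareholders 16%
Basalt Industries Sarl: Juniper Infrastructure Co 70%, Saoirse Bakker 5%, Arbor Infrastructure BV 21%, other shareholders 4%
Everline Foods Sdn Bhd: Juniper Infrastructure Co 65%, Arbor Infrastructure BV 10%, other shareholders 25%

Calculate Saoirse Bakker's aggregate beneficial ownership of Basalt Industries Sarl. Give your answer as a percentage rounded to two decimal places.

54.70%

Saoirse reaches Basalt along 2 paths.
Via Juniper: 71% × 70% = 49.7%.
Direct stake: 5% = 5%.
Total: 49.7% + 5% = 54.7%.
Rounded: 54.70%.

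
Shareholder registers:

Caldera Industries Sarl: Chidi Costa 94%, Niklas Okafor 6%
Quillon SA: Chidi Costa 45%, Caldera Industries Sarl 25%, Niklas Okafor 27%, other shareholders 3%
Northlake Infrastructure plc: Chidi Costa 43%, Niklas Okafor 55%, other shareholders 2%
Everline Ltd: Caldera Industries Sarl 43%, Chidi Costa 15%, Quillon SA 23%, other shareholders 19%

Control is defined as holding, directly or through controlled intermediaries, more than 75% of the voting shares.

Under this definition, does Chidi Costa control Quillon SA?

No

Chidi holds 94% of Caldera, so Chidi controls Caldera.
In Quillon, Chidi's side holds only 45% + 25% = 70%, not > 75%.
So Chidi does not control Quillon.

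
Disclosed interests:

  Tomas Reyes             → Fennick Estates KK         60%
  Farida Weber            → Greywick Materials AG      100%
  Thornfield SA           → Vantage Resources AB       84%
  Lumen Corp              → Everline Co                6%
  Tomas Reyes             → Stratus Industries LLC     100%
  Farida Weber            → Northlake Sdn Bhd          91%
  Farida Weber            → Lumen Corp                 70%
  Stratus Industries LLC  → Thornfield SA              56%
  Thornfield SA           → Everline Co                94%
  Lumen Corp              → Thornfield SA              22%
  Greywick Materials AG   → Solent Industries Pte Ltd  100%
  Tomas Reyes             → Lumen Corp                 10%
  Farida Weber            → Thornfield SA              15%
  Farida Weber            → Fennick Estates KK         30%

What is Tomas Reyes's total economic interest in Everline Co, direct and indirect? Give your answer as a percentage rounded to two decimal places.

Tomas reaches Everline along 3 paths.
Via Lumen: 10% × 6% = 0.6%.
Via Stratus → Thornfield: 100% × 56% × 94% = 52.64%.
Via Lumen → Thornfield: 10% × 22% × 94% = 2.068%.
Total: 0.6% + 52.64% + 2.068% = 55.308%.
Rounded: 55.31%.

55.31%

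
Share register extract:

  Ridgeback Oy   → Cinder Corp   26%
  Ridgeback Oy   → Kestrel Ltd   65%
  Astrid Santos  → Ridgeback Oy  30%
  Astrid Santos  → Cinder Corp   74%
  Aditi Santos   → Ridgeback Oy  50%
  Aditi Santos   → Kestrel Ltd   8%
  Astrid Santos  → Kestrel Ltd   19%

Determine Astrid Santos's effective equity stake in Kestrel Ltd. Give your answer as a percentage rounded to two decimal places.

38.50%

Astrid reaches Kestrel along 2 paths.
Direct stake: 19% = 19%.
Via Ridgeback: 30% × 65% = 19.5%.
Total: 19% + 19.5% = 38.5%.
Rounded: 38.50%.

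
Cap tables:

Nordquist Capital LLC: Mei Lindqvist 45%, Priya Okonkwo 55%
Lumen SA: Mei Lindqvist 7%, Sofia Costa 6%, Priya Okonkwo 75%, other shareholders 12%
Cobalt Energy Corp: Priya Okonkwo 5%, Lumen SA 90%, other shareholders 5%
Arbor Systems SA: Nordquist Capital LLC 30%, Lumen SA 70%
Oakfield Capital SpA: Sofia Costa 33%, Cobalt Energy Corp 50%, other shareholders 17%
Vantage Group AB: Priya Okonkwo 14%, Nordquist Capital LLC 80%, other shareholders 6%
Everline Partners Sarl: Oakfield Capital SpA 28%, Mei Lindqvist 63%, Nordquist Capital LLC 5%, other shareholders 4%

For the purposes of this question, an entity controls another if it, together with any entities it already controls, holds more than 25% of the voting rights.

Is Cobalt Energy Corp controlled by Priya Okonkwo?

Yes

Priya holds 75% of Lumen, so Priya controls Lumen.
Priya and Lumen together hold 5% + 90% = 95% of Cobalt, so Priya controls Cobalt.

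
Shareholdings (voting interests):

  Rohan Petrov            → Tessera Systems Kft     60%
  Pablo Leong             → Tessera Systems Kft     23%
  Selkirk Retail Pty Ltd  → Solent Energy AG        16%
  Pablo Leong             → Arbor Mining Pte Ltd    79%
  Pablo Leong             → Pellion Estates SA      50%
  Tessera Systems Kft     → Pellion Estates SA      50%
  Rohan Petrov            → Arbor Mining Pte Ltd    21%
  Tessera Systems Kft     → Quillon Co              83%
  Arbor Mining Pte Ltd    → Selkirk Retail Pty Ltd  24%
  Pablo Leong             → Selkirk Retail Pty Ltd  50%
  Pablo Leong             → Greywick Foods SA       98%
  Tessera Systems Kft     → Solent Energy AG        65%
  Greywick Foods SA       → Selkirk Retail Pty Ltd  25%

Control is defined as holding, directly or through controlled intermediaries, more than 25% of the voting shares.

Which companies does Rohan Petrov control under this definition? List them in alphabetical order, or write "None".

Pellion Estates SA, Quillon Co, Solent Energy AG, Tessera Systems Kft

Rohan holds 60% of Tessera, so Rohan controls Tessera.
Tessera holds 65% of Solent, so Rohan controls Solent.
Tessera holds 50% of Pellion, so Rohan controls Pellion.
Tessera holds 83% of Quillon, so Rohan controls Quillon.
No other company's threshold is met.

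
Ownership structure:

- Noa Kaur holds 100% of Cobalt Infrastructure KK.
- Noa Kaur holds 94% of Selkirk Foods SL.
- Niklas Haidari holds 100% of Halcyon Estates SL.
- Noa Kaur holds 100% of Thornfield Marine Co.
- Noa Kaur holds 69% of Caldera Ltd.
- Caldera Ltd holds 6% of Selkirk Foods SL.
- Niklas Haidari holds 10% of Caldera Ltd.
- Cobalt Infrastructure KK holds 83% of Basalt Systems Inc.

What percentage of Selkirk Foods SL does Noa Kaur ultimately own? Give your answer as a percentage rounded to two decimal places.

Noa reaches Selkirk along 2 paths.
Via Caldera: 69% × 6% = 4.14%.
Direct stake: 94% = 94%.
Total: 4.14% + 94% = 98.14%.

98.14%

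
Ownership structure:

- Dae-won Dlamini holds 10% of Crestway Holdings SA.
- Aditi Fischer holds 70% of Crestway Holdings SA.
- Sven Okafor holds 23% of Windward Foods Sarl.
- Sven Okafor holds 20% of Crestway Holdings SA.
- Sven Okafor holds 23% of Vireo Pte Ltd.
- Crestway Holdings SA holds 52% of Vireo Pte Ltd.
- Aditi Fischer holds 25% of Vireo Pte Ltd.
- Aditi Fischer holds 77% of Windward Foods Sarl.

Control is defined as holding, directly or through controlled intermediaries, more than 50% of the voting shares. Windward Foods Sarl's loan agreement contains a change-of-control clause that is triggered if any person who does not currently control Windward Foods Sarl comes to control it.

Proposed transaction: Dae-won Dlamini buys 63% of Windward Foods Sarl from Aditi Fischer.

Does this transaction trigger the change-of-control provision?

Yes

The purchase adds only to Dae-won's holdings (Aditi's stake shrinks), so Dae-won is the only person who could newly come to control Windward.
Dae-won's largest direct stake is 10% in Crestway, which does not meet the threshold, so Dae-won controls no company.
Neither Dae-won nor any entity Dae-won controls holds any voting interest in Windward.
So before the transaction, Dae-won does not control Windward.
After the purchase, Dae-won holds 63% of Windward directly, and Aditi's stake falls to 14%.
Dae-won holds 63% of Windward, so Dae-won controls Windward.
Dae-won did not control Windward before and does after, so the clause is triggered.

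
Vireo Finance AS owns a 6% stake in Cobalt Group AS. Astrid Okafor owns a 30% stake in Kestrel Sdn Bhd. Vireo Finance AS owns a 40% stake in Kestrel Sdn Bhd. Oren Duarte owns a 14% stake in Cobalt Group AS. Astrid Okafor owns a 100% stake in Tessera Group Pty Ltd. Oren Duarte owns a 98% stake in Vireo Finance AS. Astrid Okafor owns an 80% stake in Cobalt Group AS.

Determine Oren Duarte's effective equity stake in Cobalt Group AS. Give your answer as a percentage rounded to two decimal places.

Oren reaches Cobalt along 2 paths.
Via Vireo: 98% × 6% = 5.88%.
Direct stake: 14% = 14%.
Total: 5.88% + 14% = 19.88%.

19.88%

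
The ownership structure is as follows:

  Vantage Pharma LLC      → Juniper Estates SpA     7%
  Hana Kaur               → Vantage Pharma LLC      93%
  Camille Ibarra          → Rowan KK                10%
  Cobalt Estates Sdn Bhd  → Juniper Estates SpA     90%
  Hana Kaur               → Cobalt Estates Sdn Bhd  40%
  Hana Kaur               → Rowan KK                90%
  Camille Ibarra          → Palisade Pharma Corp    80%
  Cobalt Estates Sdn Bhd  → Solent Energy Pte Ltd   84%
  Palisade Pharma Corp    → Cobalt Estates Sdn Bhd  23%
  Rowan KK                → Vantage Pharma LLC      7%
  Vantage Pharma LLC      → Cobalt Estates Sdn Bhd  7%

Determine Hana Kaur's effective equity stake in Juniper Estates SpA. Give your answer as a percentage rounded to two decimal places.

49.21%

Hana reaches Juniper along 5 paths.
Via Cobalt: 40% × 90% = 36%.
Via Rowan → Vantage → Cobalt: 90% × 7% × 7% × 90% = 0.3969%.
Via Vantage → Cobalt: 93% × 7% × 90% = 5.859%.
Via Rowan → Vantage: 90% × 7% × 7% = 0.441%.
Via Vantage: 93% × 7% = 6.51%.
Total: 36% + 0.3969% + 5.859% + 0.441% + 6.51% = 49.2069%.
Rounded: 49.21%.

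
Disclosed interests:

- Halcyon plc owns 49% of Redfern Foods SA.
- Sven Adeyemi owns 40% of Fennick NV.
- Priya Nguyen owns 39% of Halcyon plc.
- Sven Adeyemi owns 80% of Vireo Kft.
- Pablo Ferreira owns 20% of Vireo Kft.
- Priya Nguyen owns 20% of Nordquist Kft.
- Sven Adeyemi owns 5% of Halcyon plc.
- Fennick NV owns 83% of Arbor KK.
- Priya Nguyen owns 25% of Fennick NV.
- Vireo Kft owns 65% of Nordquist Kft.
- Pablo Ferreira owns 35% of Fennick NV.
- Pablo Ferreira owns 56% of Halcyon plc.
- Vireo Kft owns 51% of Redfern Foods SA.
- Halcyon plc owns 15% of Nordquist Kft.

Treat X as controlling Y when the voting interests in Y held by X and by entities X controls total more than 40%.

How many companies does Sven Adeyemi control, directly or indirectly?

3

Sven holds 80% of Vireo, so Sven controls Vireo.
Vireo holds 65% of Nordquist, so Sven controls Nordquist.
Vireo holds 51% of Redfern, so Sven controls Redfern.
No other company's threshold is met.
Sven controls 3 companies.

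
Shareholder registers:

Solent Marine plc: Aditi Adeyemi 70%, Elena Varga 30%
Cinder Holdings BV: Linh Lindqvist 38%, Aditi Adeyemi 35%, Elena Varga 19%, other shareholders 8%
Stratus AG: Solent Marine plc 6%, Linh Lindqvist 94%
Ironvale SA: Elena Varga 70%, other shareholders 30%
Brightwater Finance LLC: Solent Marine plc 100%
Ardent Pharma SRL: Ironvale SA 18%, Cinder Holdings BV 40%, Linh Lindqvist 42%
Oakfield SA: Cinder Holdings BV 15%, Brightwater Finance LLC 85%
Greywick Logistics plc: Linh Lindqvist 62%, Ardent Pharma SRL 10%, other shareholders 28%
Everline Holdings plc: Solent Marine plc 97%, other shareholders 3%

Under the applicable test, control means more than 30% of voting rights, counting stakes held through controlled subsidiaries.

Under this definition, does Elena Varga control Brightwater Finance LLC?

No

Elena holds 70% of Ironvale, so Elena controls Ironvale.
Neither Elena nor any entity Elena controls holds any voting interest in Brightwater.
So Elena does not control Brightwater.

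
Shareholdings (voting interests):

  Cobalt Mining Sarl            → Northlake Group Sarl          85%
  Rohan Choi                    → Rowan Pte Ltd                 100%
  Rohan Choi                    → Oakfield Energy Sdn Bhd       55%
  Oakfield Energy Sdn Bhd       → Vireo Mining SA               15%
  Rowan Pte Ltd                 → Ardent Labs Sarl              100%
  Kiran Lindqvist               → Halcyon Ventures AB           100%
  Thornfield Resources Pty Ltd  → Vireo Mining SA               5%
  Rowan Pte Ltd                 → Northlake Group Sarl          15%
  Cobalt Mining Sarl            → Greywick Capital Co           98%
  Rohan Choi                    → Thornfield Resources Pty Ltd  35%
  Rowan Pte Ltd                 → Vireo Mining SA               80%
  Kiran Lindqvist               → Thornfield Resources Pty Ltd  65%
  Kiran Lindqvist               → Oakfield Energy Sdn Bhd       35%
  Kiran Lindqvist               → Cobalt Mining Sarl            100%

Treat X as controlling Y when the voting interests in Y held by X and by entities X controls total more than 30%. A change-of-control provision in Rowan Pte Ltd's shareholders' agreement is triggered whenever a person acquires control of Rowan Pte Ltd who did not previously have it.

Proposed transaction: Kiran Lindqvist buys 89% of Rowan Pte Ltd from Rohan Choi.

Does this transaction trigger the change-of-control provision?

Yes

The purchase adds only to Kiran's holdings (Rohan's stake shrinks), so Kiran is the only person who could newly come to control Rowan.
Kiran holds 65% of Thornfield, so Kiran controls Thornfield.
Kiran holds 100% of Cobalt, so Kiran controls Cobalt.
Kiran holds 35% of Oakfield, so Kiran controls Oakfield.
Cobalt holds 98% of Greywick, so Kiran controls Greywick.
Kiran holds 100% of Halcyon, so Kiran controls Halcyon.
Cobalt holds 85% of Northlake, so Kiran controls Northlake.
Neither Kiran nor any entity Kiran controls holds any voting interest in Rowan.
So before the transaction, Kiran does not control Rowan.
After the purchase, Kiran holds 89% of Rowan directly, and Rohan's stake falls to 11%.
Kiran holds 89% of Rowan, so Kiran controls Rowan.
Kiran did not control Rowan before and does after, so the clause is triggered.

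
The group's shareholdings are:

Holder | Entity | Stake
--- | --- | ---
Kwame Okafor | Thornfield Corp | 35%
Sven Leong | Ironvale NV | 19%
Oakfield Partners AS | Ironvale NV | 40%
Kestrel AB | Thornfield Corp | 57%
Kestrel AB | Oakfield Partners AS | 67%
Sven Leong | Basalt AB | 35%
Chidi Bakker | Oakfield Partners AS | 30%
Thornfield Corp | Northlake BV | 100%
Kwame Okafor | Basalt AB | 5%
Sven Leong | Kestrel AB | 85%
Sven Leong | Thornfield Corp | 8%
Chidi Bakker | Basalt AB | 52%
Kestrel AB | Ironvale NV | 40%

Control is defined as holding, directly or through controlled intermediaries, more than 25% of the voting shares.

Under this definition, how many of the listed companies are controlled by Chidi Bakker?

3

Chidi holds 30% of Oakfield, so Chidi controls Oakfield.
Oakfield holds 40% of Ironvale, so Chidi controls Ironvale.
Chidi holds 52% of Basalt, so Chidi controls Basalt.
No other company's threshold is met.
Chidi controls 3 companies.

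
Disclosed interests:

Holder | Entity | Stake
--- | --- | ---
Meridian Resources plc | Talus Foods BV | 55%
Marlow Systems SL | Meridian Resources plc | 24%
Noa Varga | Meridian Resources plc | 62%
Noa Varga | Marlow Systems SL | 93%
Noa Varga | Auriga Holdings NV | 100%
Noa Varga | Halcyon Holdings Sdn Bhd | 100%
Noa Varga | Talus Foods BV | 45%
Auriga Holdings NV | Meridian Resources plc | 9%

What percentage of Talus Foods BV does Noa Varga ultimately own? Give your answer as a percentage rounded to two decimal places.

Noa reaches Talus along 4 paths.
Via Auriga → Meridian: 100% × 9% × 55% = 4.95%.
Via Meridian: 62% × 55% = 34.1%.
Via Marlow → Meridian: 93% × 24% × 55% = 12.276%.
Direct stake: 45% = 45%.
Total: 4.95% + 34.1% + 12.276% + 45% = 96.326%.
Rounded: 96.33%.

96.33%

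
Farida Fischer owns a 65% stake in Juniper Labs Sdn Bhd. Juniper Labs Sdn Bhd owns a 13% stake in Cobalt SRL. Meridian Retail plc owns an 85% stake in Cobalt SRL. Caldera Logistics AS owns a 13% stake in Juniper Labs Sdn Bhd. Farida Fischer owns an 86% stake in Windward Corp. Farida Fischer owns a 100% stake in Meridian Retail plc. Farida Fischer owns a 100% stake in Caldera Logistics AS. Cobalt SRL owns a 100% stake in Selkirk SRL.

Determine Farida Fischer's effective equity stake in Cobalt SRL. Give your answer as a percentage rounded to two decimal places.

Farida reaches Cobalt along 3 paths.
Via Meridian: 100% × 85% = 85%.
Via Juniper: 65% × 13% = 8.45%.
Via Caldera → Juniper: 100% × 13% × 13% = 1.69%.
Total: 85% + 8.45% + 1.69% = 95.14%.

95.14%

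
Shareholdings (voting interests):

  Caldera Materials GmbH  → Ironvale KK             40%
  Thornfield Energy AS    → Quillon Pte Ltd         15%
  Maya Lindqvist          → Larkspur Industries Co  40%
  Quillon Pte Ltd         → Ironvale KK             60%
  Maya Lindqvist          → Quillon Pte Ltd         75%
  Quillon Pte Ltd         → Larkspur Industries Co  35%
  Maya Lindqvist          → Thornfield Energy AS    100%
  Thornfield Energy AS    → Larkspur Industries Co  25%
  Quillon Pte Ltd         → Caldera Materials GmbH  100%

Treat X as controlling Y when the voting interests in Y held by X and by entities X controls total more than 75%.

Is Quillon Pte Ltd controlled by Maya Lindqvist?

Yes

Maya holds 100% of Thornfield, so Maya controls Thornfield.
Maya and Thornfield together hold 75% + 15% = 90% of Quillon, so Maya controls Quillon.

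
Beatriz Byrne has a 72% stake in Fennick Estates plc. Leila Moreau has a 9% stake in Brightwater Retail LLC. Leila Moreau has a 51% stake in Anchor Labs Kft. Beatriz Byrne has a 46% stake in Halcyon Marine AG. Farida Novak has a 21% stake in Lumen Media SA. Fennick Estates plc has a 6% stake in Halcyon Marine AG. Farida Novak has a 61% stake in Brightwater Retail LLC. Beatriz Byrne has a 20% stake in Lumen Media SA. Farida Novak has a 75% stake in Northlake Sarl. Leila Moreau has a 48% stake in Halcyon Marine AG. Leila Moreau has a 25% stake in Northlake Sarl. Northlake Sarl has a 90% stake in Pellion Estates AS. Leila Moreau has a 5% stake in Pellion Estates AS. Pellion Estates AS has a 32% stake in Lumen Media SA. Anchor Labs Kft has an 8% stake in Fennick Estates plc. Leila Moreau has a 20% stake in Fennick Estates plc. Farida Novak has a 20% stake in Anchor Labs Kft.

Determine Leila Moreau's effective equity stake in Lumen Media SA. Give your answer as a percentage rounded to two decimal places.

8.80%

Leila reaches Lumen along 2 paths.
Via Pellion: 5% × 32% = 1.6%.
Via Northlake → Pellion: 25% × 90% × 32% = 7.2%.
Total: 1.6% + 7.2% = 8.8%.
Rounded: 8.80%.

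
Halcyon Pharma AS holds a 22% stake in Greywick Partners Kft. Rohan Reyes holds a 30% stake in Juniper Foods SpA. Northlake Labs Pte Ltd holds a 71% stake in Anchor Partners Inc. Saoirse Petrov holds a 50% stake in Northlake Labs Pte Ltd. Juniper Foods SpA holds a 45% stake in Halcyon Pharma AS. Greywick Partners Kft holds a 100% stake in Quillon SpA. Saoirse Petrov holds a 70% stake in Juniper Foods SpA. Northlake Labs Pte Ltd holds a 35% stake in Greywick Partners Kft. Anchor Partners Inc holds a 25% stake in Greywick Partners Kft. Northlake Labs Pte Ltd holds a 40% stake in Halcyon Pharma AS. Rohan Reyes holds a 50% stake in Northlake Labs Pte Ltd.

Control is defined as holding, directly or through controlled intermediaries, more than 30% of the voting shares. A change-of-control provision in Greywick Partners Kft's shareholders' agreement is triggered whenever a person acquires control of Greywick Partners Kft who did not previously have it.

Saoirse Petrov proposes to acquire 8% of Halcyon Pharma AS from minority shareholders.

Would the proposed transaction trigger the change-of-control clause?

The purchase changes only Saoirse's holdings, so Saoirse is the only person who could newly come to control Greywick.
Saoirse holds 50% of Northlake, so Saoirse controls Northlake.
Northlake holds 71% of Anchor, so Saoirse controls Anchor.
Saoirse holds 70% of Juniper, so Saoirse controls Juniper.
Northlake and Juniper together hold 40% + 45% = 85% of Halcyon, so Saoirse controls Halcyon.
Northlake and Anchor and Halcyon together hold 35% + 25% + 22% = 82% of Greywick, so Saoirse controls Greywick.
So Saoirse already controls Greywick before the transaction.
After the purchase, Saoirse holds 8% of Halcyon directly.
Saoirse controlled Greywick already, so this is not a new person acquiring control; every other person's position is unchanged or reduced.
No new person acquires control, so the clause is not triggered.

No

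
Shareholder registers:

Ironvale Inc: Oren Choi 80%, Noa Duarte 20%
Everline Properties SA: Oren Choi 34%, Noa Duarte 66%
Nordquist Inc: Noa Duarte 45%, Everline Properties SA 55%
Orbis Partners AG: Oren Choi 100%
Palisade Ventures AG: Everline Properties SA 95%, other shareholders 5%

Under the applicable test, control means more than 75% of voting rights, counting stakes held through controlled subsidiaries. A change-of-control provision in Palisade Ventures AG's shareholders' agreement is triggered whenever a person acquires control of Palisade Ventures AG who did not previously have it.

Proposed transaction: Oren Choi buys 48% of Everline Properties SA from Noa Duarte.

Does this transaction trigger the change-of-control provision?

Yes

The purchase adds only to Oren's holdings (Noa's stake shrinks), so Oren is the only person who could newly come to control Palisade.
Oren holds 80% of Ironvale, so Oren controls Ironvale.
Oren holds 100% of Orbis, so Oren controls Orbis.
Neither Oren nor any entity Oren controls holds any voting interest in Palisade.
So before the transaction, Oren does not control Palisade.
After the purchase, Oren's direct stake in Everline rises to 34% + 48% = 82%, and Noa's stake falls to 18%.
Oren holds 82% of Everline, so Oren controls Everline.
Everline holds 95% of Palisade, so Oren controls Palisade.
Oren did not control Palisade before and does after, so the clause is triggered.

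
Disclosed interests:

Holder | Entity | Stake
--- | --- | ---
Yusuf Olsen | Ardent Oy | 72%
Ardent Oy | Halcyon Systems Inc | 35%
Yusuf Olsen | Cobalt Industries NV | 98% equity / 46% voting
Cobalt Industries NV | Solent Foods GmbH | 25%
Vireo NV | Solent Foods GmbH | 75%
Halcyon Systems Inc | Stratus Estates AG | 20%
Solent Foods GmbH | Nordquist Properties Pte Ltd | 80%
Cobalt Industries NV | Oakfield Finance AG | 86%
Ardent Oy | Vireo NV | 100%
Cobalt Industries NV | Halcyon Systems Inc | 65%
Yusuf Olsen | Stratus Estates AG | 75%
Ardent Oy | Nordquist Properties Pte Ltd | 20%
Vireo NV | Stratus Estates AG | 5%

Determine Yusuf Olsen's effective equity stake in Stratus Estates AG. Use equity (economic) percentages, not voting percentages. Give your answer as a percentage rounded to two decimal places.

Yusuf reaches Stratus along 4 paths.
Via Ardent → Vireo: 72% × 100% × 5% = 3.6%.
Via Cobalt → Halcyon: 98% × 65% × 20% = 12.74%.
Via Ardent → Halcyon: 72% × 35% × 20% = 5.04%.
Direct stake: 75% = 75%.
Total: 3.6% + 12.74% + 5.04% + 75% = 96.38%.

96.38%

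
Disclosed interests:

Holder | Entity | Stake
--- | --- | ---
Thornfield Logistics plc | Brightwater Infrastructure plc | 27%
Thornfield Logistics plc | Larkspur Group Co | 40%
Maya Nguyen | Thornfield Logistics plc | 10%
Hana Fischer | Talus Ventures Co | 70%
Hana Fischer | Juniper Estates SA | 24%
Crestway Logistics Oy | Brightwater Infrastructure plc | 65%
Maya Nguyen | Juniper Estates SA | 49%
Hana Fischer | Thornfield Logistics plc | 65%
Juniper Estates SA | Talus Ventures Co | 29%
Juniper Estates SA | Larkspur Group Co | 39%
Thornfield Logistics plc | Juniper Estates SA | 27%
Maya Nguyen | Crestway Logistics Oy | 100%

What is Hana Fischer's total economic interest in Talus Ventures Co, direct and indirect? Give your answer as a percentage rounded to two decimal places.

Hana reaches Talus along 3 paths.
Via Juniper: 24% × 29% = 6.96%.
Via Thornfield → Juniper: 65% × 27% × 29% = 5.0895%.
Direct stake: 70% = 70%.
Total: 6.96% + 5.0895% + 70% = 82.0495%.
Rounded: 82.05%.

82.05%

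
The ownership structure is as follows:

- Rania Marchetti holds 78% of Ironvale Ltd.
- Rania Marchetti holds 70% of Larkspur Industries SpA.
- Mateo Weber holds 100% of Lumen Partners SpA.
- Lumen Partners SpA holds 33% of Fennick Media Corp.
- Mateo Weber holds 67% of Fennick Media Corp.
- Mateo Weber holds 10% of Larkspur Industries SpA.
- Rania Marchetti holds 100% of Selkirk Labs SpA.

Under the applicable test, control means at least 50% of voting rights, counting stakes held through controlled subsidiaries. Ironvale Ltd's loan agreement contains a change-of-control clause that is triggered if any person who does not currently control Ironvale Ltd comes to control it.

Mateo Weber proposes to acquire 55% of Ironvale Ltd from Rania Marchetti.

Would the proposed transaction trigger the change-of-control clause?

Yes

The purchase adds only to Mateo's holdings (Rania's stake shrinks), so Mateo is the only person who could newly come to control Ironvale.
Mateo holds 100% of Lumen, so Mateo controls Lumen.
Mateo and Lumen together hold 67% + 33% = 100% of Fennick, so Mateo controls Fennick.
Neither Mateo nor any entity Mateo controls holds any voting interest in Ironvale.
So before the transaction, Mateo does not control Ironvale.
After the purchase, Mateo holds 55% of Ironvale directly, and Rania's stake falls to 23%.
Mateo holds 55% of Ironvale, so Mateo controls Ironvale.
Mateo did not control Ironvale before and does after, so the clause is triggered.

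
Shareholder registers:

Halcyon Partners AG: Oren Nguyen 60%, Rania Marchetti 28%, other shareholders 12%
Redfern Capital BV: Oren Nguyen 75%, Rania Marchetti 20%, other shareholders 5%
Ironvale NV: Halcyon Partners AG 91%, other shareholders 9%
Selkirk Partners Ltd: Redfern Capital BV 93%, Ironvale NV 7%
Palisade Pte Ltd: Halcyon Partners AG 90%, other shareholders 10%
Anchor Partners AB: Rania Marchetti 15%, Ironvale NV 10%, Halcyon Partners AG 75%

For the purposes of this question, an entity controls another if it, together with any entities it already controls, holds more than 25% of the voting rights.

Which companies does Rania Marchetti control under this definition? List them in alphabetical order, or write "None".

Rania holds 28% of Halcyon, so Rania controls Halcyon.
Halcyon holds 91% of Ironvale, so Rania controls Ironvale.
Halcyon holds 90% of Palisade, so Rania controls Palisade.
Rania and Ironvale and Halcyon together hold 15% + 10% + 75% = 100% of Anchor, so Rania controls Anchor.
No other company's threshold is met.

Anchor Partners AB, Halcyon Partners AG, Ironvale NV, Palisade Pte Ltd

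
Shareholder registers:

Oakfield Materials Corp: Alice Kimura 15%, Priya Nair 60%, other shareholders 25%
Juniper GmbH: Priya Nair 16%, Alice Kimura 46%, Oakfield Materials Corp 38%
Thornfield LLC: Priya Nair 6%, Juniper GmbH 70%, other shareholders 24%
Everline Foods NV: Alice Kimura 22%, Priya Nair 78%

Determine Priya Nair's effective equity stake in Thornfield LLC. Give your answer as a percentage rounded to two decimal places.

Priya reaches Thornfield along 3 paths.
Direct stake: 6% = 6%.
Via Juniper: 16% × 70% = 11.2%.
Via Oakfield → Juniper: 60% × 38% × 70% = 15.96%.
Total: 6% + 11.2% + 15.96% = 33.16%.

33.16%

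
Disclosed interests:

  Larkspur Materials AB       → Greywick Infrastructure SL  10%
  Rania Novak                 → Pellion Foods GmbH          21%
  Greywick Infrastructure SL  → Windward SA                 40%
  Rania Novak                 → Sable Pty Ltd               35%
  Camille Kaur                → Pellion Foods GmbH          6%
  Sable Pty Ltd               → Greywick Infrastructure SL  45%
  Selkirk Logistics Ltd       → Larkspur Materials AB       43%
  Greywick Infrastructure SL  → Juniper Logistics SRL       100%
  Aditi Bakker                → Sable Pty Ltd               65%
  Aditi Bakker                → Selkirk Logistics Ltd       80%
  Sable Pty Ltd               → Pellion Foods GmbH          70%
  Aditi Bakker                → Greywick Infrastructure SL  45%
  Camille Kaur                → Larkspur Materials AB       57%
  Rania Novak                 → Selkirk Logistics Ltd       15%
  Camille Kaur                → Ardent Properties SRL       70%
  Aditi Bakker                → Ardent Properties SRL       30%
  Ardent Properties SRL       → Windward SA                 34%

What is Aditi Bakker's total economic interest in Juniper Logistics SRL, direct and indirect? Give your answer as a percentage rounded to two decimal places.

Aditi reaches Juniper along 3 paths.
Via Sable → Greywick: 65% × 45% × 100% = 29.25%.
Via Selkirk → Larkspur → Greywick: 80% × 43% × 10% × 100% = 3.44%.
Via Greywick: 45% × 100% = 45%.
Total: 29.25% + 3.44% + 45% = 77.69%.

77.69%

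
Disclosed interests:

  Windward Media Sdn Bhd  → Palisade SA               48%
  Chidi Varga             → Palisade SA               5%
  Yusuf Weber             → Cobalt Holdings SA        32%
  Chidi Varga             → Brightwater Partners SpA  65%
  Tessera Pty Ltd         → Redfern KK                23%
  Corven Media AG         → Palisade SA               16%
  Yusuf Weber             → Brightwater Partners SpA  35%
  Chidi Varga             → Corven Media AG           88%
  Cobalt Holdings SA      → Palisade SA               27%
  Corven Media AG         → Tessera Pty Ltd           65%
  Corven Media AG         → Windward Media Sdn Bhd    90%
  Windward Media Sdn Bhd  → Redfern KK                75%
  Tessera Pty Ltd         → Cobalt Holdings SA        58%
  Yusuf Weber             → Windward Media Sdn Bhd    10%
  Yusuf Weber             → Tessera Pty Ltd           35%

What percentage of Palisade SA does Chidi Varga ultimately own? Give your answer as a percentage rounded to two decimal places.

Chidi reaches Palisade along 4 paths.
Direct stake: 5% = 5%.
Via Corven → Windward: 88% × 90% × 48% = 38.016%.
Via Corven → Tessera → Cobalt: 88% × 65% × 58% × 27% = 8.95752%.
Via Corven: 88% × 16% = 14.08%.
Total: 5% + 38.016% + 8.95752% + 14.08% = 66.05352%.
Rounded: 66.05%.

66.05%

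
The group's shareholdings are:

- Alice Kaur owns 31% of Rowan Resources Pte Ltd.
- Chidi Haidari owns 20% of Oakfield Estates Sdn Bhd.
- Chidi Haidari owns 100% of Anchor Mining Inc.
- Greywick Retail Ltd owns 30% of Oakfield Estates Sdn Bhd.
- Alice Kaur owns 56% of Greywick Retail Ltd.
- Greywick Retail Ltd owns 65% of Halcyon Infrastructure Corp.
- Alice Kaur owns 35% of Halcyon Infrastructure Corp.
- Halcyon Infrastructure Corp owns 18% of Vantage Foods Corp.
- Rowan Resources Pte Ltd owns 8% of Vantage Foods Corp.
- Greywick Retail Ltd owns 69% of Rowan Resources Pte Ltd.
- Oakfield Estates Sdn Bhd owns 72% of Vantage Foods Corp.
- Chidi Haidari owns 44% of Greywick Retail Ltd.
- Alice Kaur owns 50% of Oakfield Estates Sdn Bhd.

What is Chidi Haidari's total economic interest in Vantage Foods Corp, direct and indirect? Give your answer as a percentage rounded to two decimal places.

31.48%

Chidi reaches Vantage along 4 paths.
Via Greywick → Halcyon: 44% × 65% × 18% = 5.148%.
Via Oakfield: 20% × 72% = 14.4%.
Via Greywick → Oakfield: 44% × 30% × 72% = 9.504%.
Via Greywick → Rowan: 44% × 69% × 8% = 2.4288%.
Total: 5.148% + 14.4% + 9.504% + 2.4288% = 31.4808%.
Rounded: 31.48%.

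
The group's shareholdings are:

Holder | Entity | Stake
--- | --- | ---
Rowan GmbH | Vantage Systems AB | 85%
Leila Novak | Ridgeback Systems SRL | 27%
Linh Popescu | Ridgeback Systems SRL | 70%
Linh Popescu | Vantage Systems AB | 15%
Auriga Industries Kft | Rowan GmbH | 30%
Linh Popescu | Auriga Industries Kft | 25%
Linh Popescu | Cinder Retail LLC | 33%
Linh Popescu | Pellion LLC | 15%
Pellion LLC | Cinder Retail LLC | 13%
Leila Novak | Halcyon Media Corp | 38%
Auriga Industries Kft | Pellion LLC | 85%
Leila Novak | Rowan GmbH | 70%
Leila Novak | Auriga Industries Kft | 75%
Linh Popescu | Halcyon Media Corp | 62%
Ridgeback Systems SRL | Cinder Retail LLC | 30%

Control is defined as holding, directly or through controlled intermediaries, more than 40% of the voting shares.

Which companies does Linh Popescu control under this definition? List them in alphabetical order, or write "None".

Linh holds 70% of Ridgeback, so Linh controls Ridgeback.
Linh holds 62% of Halcyon, so Linh controls Halcyon.
Linh and Ridgeback together hold 33% + 30% = 63% of Cinder, so Linh controls Cinder.
No other company's threshold is met.

Cinder Retail LLC, Halcyon Media Corp, Ridgeback Systems SRL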